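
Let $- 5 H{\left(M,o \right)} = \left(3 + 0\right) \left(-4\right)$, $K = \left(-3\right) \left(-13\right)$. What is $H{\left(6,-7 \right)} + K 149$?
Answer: $\frac{29067}{5} \approx 5813.4$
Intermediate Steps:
$K = 39$
$H{\left(M,o \right)} = \frac{12}{5}$ ($H{\left(M,o \right)} = - \frac{\left(3 + 0\right) \left(-4\right)}{5} = - \frac{3 \left(-4\right)}{5} = \left(- \frac{1}{5}\right) \left(-12\right) = \frac{12}{5}$)
$H{\left(6,-7 \right)} + K 149 = \frac{12}{5} + 39 \cdot 149 = \frac{12}{5} + 5811 = \frac{29067}{5}$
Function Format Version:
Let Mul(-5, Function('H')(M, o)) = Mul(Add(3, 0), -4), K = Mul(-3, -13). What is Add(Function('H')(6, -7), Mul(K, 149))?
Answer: Rational(29067, 5) ≈ 5813.4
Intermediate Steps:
K = 39
Function('H')(M, o) = Rational(12, 5) (Function('H')(M, o) = Mul(Rational(-1, 5), Mul(Add(3, 0), -4)) = Mul(Rational(-1, 5), Mul(3, -4)) = Mul(Rational(-1, 5), -12) = Rational(12, 5))
Add(Function('H')(6, -7), Mul(K, 149)) = Add(Rational(12, 5), Mul(39, 149)) = Add(Rational(12, 5), 5811) = Rational(29067, 5)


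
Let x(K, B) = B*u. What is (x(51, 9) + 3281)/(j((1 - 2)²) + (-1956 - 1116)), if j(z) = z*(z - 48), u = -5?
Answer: -3236/3119 ≈ -1.0375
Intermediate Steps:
x(K, B) = -5*B (x(K, B) = B*(-5) = -5*B)
j(z) = z*(-48 + z)
(x(51, 9) + 3281)/(j((1 - 2)²) + (-1956 - 1116)) = (-5*9 + 3281)/((1 - 2)²*(-48 + (1 - 2)²) + (-1956 - 1116)) = (-45 + 3281)/((-1)²*(-48 + (-1)²) - 3072) = 3236/(1*(-48 + 1) - 3072) = 3236/(1*(-47) - 3072) = 3236/(-47 - 3072) = 3236/(-3119) = 3236*(-1/3119) = -3236/3119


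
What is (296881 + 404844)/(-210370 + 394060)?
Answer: 140345/36738 ≈ 3.8202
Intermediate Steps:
(296881 + 404844)/(-210370 + 394060) = 701725/183690 = 701725*(1/183690) = 140345/36738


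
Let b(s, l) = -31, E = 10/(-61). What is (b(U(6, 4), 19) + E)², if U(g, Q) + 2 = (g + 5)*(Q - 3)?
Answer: 3613801/3721 ≈ 971.19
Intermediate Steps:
U(g, Q) = -2 + (-3 + Q)*(5 + g) (U(g, Q) = -2 + (g + 5)*(Q - 3) = -2 + (5 + g)*(-3 + Q) = -2 + (-3 + Q)*(5 + g))
E = -10/61 (E = -1/61*10 = -10/61 ≈ -0.16393)
(b(U(6, 4), 19) + E)² = (-31 - 10/61)² = (-1901/61)² = 3613801/3721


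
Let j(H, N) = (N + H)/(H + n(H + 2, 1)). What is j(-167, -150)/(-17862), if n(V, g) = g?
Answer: -317/2965092 ≈ -0.00010691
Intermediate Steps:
j(H, N) = (H + N)/(1 + H) (j(H, N) = (N + H)/(H + 1) = (H + N)/(1 + H))
j(-167, -150)/(-17862) = ((-167 - 150)/(1 - 167))/(-17862) = (-317/(-166))*(-1/17862) = -1/166*(-317)*(-1/17862) = (317/166)*(-1/17862) = -317/2965092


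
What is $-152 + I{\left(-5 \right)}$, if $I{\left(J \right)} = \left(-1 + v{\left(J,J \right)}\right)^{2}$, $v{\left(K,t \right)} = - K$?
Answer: $-136$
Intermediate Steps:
$I{\left(J \right)} = \left(-1 - J\right)^{2}$
$-152 + I{\left(-5 \right)} = -152 + \left(1 - 5\right)^{2} = -152 + \left(-4\right)^{2} = -152 + 16 = -136$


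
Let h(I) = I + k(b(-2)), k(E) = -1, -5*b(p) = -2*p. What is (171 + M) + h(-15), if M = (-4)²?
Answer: 171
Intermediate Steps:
b(p) = 2*p/5 (b(p) = -(-2)*p/5 = 2*p/5)
M = 16
h(I) = -1 + I (h(I) = I - 1 = -1 + I)
(171 + M) + h(-15) = (171 + 16) + (-1 - 15) = 187 - 16 = 171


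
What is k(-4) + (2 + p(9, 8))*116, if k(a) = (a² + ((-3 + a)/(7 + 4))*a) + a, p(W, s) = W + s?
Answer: 24404/11 ≈ 2218.5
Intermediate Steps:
k(a) = a + a² + a*(-3/11 + a/11) (k(a) = (a² + ((-3 + a)/11)*a) + a = (a² + ((-3 + a)*(1/11))*a) + a = (a² + (-3/11 + a/11)*a) + a = (a² + a*(-3/11 + a/11)) + a = a + a² + a*(-3/11 + a/11))
k(-4) + (2 + p(9, 8))*116 = (4/11)*(-4)*(2 + 3*(-4)) + (2 + (9 + 8))*116 = (4/11)*(-4)*(2 - 12) + (2 + 17)*116 = (4/11)*(-4)*(-10) + 19*116 = 160/11 + 2204 = 24404/11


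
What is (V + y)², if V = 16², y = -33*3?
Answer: 24649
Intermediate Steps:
y = -99
V = 256
(V + y)² = (256 - 99)² = 157² = 24649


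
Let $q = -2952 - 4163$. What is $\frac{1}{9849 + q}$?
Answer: $\frac{1}{2734} \approx 0.00036576$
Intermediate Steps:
$q = -7115$
$\frac{1}{9849 + q} = \frac{1}{9849 - 7115} = \frac{1}{2734}$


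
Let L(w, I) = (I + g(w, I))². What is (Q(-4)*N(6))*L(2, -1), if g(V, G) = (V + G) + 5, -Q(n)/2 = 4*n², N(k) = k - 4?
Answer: -6400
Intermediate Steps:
N(k) = -4 + k
Q(n) = -8*n²
g(V, G) = 5 + G + V (g(V, G) = (G + V) + 5 = 5 + G + V)
L(w, I) = (5 + w + 2*I)² (L(w, I) = (I + (5 + I + w))² = (5 + w + 2*I)²)
(Q(-4)*N(6))*L(2, -1) = ((-8*(-4)²)*(-4 + 6))*(5 + 2 + 2*(-1))² = (-8*16*2)*(5 + 2 - 2)² = -128*2*5² = -256*25 = -6400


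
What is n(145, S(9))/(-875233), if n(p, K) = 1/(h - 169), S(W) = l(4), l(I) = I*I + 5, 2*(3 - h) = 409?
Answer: 2/648547653 ≈ 3.0838e-9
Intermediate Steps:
h = -403/2 (h = 3 - 1/2*409 = 3 - 409/2 = -403/2 ≈ -201.50)
l(I) = 5 + I**2 (l(I) = I**2 + 5 = 5 + I**2)
S(W) = 21 (S(W) = 5 + 4**2 = 5 + 16 = 21)
n(p, K) = -2/741 (n(p, K) = 1/(-403/2 - 169) = 1/(-741/2) = -2/741)
n(145, S(9))/(-875233) = -2/741/(-875233) = -2/741*(-1/875233) = 2/648547653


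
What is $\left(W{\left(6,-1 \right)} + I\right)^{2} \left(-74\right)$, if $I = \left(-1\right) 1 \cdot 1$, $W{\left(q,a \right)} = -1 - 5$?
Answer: $-3626$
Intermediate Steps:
$W{\left(q,a \right)} = -6$ ($W{\left(q,a \right)} = -1 - 5 = -6$)
$I = -1$ ($I = \left(-1\right) 1 = -1$)
$\left(W{\left(6,-1 \right)} + I\right)^{2} \left(-74\right) = \left(-6 - 1\right)^{2} \left(-74\right) = \left(-7\right)^{2} \left(-74\right) = 49 \left(-74\right) = -3626$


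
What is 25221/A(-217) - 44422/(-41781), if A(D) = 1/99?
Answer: 5490639259/2199 ≈ 2.4969e+6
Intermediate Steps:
A(D) = 1/99
25221/A(-217) - 44422/(-41781) = 25221/(1/99) - 44422/(-41781) = 25221*99 - 44422*(-1/41781) = 2496879 + 2338/2199 = 5490639259/2199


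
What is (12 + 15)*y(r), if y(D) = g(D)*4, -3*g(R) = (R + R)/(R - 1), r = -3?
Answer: -54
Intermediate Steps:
g(R) = -2*R/(3*(-1 + R)) (g(R) = -(R + R)/(3*(R - 1)) = -2*R/(3*(-1 + R)))
y(D) = -8*D/(-3 + 3*D) (y(D) = -2*D/(-3 + 3*D)*4 = -8*D/(-3 + 3*D))
(12 + 15)*y(r) = (12 + 15)*(-8*(-3)/(-3 + 3*(-3))) = 27*(-8*(-3)/(-3 - 9)) = 27*(-8*(-3)/(-12)) = 27*(-8*(-3)*(-1/12)) = 27*(-2) = -54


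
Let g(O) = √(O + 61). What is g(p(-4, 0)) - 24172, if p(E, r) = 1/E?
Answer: -24172 + 9*√3/2 ≈ -24164.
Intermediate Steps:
g(O) = √(61 + O)
g(p(-4, 0)) - 24172 = √(61 + 1/(-4)) - 24172 = √(61 - ¼) - 24172 = √(243/4) - 24172 = 9*√3/2 - 24172 = -24172 + 9*√3/2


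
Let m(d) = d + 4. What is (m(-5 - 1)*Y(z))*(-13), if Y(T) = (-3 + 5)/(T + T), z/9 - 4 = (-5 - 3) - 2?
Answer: -13/27 ≈ -0.48148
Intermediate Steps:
m(d) = 4 + d
z = -54 (z = 36 + 9*((-5 - 3) - 2) = 36 + 9*(-8 - 2) = 36 + 9*(-10) = 36 - 90 = -54)
Y(T) = 1/T (Y(T) = 2/((2*T)) = 2*(1/(2*T)) = 1/T)
(m(-5 - 1)*Y(z))*(-13) = ((4 + (-5 - 1))/(-54))*(-13) = ((4 - 6)*(-1/54))*(-13) = -2*(-1/54)*(-13) = (1/27)*(-13) = -13/27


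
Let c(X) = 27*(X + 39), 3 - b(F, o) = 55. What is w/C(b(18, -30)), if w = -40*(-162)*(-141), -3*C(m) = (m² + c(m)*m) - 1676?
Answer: 34263/241 ≈ 142.17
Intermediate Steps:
b(F, o) = -52 (b(F, o) = 3 - 1*55 = 3 - 55 = -52)
c(X) = 1053 + 27*X (c(X) = 27*(39 + X) = 1053 + 27*X)
C(m) = 1676/3 - m²/3 - m*(1053 + 27*m)/3 (C(m) = -((m² + (1053 + 27*m)*m) - 1676)/3 = -((m² + m*(1053 + 27*m)) - 1676)/3 = -(-1676 + m² + m*(1053 + 27*m))/3 = 1676/3 - m²/3 - m*(1053 + 27*m)/3)
w = -913680 (w = 6480*(-141) = -913680)
w/C(b(18, -30)) = -913680/(1676/3 - 351*(-52) - 28/3*(-52)²) = -913680/(1676/3 + 18252 - 28/3*2704) = -913680/(1676/3 + 18252 - 75712/3) = -913680/(-19280/3) = -913680*(-3/19280) = 34263/241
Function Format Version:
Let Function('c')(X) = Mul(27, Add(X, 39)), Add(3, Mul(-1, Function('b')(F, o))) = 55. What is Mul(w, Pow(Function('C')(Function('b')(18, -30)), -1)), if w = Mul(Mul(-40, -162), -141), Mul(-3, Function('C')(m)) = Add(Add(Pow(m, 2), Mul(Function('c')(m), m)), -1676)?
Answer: Rational(34263, 241) ≈ 142.17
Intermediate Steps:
Function('b')(F, o) = -52 (Function('b')(F, o) = Add(3, Mul(-1, 55)) = Add(3, -55) = -52)
Function('c')(X) = Add(1053, Mul(27, X)) (Function('c')(X) = Mul(27, Add(39, X)) = Add(1053, Mul(27, X)))
Function('C')(m) = Add(Rational(1676, 3), Mul(Rational(-1, 3), Pow(m, 2)), Mul(Rational(-1, 3), m, Add(1053, Mul(27, m)))) (Function('C')(m) = Mul(Rational(-1, 3), Add(Add(Pow(m, 2), Mul(Add(1053, Mul(27, m)), m)), -1676)) = Mul(Rational(-1, 3), Add(Add(Pow(m, 2), Mul(m, Add(1053, Mul(27, m)))), -1676)) = Mul(Rational(-1, 3), Add(-1676, Pow(m, 2), Mul(m, Add(1053, Mul(27, m))))) = Add(Rational(1676, 3), Mul(Rational(-1, 3), Pow(m, 2)), Mul(Rational(-1, 3), m, Add(1053, Mul(27, m)))))
w = -913680 (w = Mul(6480, -141) = -913680)
Mul(w, Pow(Function('C')(Function('b')(18, -30)), -1)) = Mul(-913680, Pow(Add(Rational(1676, 3), Mul(-351, -52), Mul(Rational(-28, 3), Pow(-52, 2))), -1)) = Mul(-913680, Pow(Add(Rational(1676, 3), 18252, Mul(Rational(-28, 3), 2704)), -1)) = Mul(-913680, Pow(Add(Rational(1676, 3), 18252, Rational(-75712, 3)), -1)) = Mul(-913680, Pow(Rational(-19280, 3), -1)) = Mul(-913680, Rational(-3, 19280)) = Rational(34263, 241)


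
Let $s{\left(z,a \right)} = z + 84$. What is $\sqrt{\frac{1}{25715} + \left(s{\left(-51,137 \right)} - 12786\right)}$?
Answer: $\frac{i \sqrt{8433064376710}}{25715} \approx 112.93 i$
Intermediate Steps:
$s{\left(z,a \right)} = 84 + z$
$\sqrt{\frac{1}{25715} + \left(s{\left(-51,137 \right)} - 12786\right)} = \sqrt{\frac{1}{25715} + \left(\left(84 - 51\right) - 12786\right)} = \sqrt{\frac{1}{25715} + \left(33 - 12786\right)} = \sqrt{\frac{1}{25715} - 12753} = \sqrt{- \frac{327943394}{25715}} = \frac{i \sqrt{8433064376710}}{25715}$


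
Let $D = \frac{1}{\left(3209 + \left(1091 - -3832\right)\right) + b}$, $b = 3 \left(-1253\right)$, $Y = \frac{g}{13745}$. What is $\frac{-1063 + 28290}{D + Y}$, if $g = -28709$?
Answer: $- \frac{1636530157895}{125530712} \approx -13037.0$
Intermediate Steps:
$Y = - \frac{28709}{13745} \approx -2.0887$
$b = -3759$
$D = \frac{1}{4373}$ ($D = \frac{1}{\left(3209 + \left(1091 - -3832\right)\right) - 3759} = \frac{1}{\left(3209 + \left(1091 + 3832\right)\right) - 3759} = \frac{1}{\left(3209 + 4923\right) - 3759} = \frac{1}{8132 - 3759} = \frac{1}{4373} \approx 0.00022868$)
$\frac{-1063 + 28290}{D + Y} = \frac{-1063 + 28290}{\frac{1}{4373} - \frac{28709}{13745}} = \frac{27227}{- \frac{125530712}{60106885}} = 27227 \left(- \frac{60106885}{125530712}\right) = - \frac{1636530157895}{125530712}$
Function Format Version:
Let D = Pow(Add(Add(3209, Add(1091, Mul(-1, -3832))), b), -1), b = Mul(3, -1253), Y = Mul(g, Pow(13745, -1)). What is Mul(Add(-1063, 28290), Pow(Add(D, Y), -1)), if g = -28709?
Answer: Rational(-1636530157895, 125530712) ≈ -13037.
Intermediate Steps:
Y = Rational(-28709, 13745) (Y = Mul(-28709, Pow(13745, -1)) = Mul(-28709, Rational(1, 13745)) = Rational(-28709, 13745) ≈ -2.0887)
b = -3759
D = Rational(1, 4373) (D = Pow(Add(Add(3209, Add(1091, Mul(-1, -3832))), -3759), -1) = Pow(Add(Add(3209, Add(1091, 3832)), -3759), -1) = Pow(Add(Add(3209, 4923), -3759), -1) = Pow(Add(8132, -3759), -1) = Pow(4373, -1) = Rational(1, 4373) ≈ 0.00022868)
Mul(Add(-1063, 28290), Pow(Add(D, Y), -1)) = Mul(Add(-1063, 28290), Pow(Add(Rational(1, 4373), Rational(-28709, 13745)), -1)) = Mul(27227, Pow(Rational(-125530712, 60106885), -1)) = Mul(27227, Rational(-60106885, 125530712)) = Rational(-1636530157895, 125530712)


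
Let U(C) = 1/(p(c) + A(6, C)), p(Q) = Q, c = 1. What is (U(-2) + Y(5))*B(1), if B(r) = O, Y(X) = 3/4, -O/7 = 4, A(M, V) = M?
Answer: -25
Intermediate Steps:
O = -28 (O = -7*4 = -28)
Y(X) = 3/4 (Y(X) = 3*(1/4) = 3/4)
B(r) = -28
U(C) = 1/7 (U(C) = 1/(1 + 6) = 1/7)
(U(-2) + Y(5))*B(1) = (1/7 + 3/4)*(-28) = (25/28)*(-28) = -25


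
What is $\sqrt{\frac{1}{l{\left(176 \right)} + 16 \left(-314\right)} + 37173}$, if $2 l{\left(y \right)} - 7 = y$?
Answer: $\frac{\sqrt{3617610358195}}{9865} \approx 192.8$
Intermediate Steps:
$l{\left(y \right)} = \frac{7}{2} + \frac{y}{2}$
$\sqrt{\frac{1}{l{\left(176 \right)} + 16 \left(-314\right)} + 37173} = \sqrt{\frac{1}{\left(\frac{7}{2} + \frac{1}{2} \cdot 176\right) + 16 \left(-314\right)} + 37173} = \sqrt{\frac{1}{\left(\frac{7}{2} + 88\right) - 5024} + 37173} = \sqrt{\frac{1}{\frac{183}{2} - 5024} + 37173} = \sqrt{\frac{1}{- \frac{9865}{2}} + 37173} = \sqrt{- \frac{2}{9865} + 37173} = \sqrt{\frac{366711643}{9865}} = \frac{\sqrt{3617610358195}}{9865}$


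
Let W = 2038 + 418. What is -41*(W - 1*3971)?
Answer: 62115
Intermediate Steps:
W = 2456
-41*(W - 1*3971) = -41*(2456 - 1*3971) = -41*(2456 - 3971) = -41*(-1515) = 62115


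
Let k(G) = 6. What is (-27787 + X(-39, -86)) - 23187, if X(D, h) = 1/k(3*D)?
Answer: -305843/6 ≈ -50974.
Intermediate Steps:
X(D, h) = ⅙ (X(D, h) = 1/6 = ⅙)
(-27787 + X(-39, -86)) - 23187 = (-27787 + ⅙) - 23187 = -166721/6 - 23187 = -305843/6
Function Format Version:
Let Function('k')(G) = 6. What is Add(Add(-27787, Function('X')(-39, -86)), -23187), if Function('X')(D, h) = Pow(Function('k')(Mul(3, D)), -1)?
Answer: Rational(-305843, 6) ≈ -50974.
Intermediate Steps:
Function('X')(D, h) = Rational(1, 6) (Function('X')(D, h) = Pow(6, -1) = Rational(1, 6))
Add(Add(-27787, Function('X')(-39, -86)), -23187) = Add(Add(-27787, Rational(1, 6)), -23187) = Add(Rational(-166721, 6), -23187) = Rational(-305843, 6)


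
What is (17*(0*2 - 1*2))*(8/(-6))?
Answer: 136/3 ≈ 45.333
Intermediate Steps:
(17*(0*2 - 1*2))*(8/(-6)) = (17*(0 - 2))*(8*(-⅙)) = (17*(-2))*(-4/3) = -34*(-4/3) = 136/3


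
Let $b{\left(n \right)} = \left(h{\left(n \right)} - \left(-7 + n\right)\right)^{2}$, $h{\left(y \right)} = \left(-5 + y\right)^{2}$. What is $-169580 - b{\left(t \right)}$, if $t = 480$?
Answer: $-50693592684$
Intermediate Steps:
$b{\left(n \right)} = \left(7 + \left(-5 + n\right)^{2} - n\right)^{2}$ ($b{\left(n \right)} = \left(\left(-5 + n\right)^{2} - \left(-7 + n\right)\right)^{2} = \left(7 + \left(-5 + n\right)^{2} - n\right)^{2}$)
$-169580 - b{\left(t \right)} = -169580 - \left(7 + \left(-5 + 480\right)^{2} - 480\right)^{2} = -169580 - \left(7 + 475^{2} - 480\right)^{2} = -169580 - \left(7 + 225625 - 480\right)^{2} = -169580 - 225152^{2} = -169580 - 50693423104 = -50693592684$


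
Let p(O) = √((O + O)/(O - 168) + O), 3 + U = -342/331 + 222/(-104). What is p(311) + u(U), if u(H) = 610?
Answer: 610 + √6448585/143 ≈ 627.76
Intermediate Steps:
U = -106161/17212 (U = -3 + (-342/331 + 222/(-104)) = -3 + (-342*1/331 + 222*(-1/104)) = -3 + (-342/331 - 111/52) = -3 - 54525/17212 = -106161/17212 ≈ -6.1678)
p(O) = √(O + 2*O/(-168 + O)) (p(O) = √((2*O)/(-168 + O) + O) = √(2*O/(-168 + O) + O) = √(O + 2*O/(-168 + O)))
p(311) + u(U) = √(311*(-166 + 311)/(-168 + 311)) + 610 = √(311*145/143) + 610 = √(311*(1/143)*145) + 610 = √(45095/143) + 610 = √6448585/143 + 610 = 610 + √6448585/143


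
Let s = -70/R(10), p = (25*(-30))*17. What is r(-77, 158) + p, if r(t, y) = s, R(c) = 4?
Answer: -25535/2 ≈ -12768.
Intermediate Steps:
p = -12750 (p = -750*17 = -12750)
s = -35/2 (s = -70/4 = -70*¼ = -35/2 ≈ -17.500)
r(t, y) = -35/2
r(-77, 158) + p = -35/2 - 12750 = -25535/2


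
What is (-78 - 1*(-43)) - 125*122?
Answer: -15285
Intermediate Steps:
(-78 - 1*(-43)) - 125*122 = (-78 + 43) - 15250 = -35 - 15250 = -15285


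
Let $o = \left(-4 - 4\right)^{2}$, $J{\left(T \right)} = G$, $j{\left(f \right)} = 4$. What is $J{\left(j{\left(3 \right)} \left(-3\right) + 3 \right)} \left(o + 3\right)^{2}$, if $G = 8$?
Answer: $35912$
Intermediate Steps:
$J{\left(T \right)} = 8$
$o = 64$ ($o = \left(-8\right)^{2} = 64$)
$J{\left(j{\left(3 \right)} \left(-3\right) + 3 \right)} \left(o + 3\right)^{2} = 8 \left(64 + 3\right)^{2} = 8 \cdot 67^{2} = 8 \cdot 4489 = 35912$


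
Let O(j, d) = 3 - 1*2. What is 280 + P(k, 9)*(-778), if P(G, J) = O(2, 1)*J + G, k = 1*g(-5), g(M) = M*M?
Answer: -26172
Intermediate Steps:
g(M) = M²
O(j, d) = 1 (O(j, d) = 3 - 2 = 1)
k = 25 (k = 1*(-5)² = 1*25 = 25)
P(G, J) = G + J (P(G, J) = 1*J + G = J + G = G + J)
280 + P(k, 9)*(-778) = 280 + (25 + 9)*(-778) = 280 + 34*(-778) = 280 - 26452 = -26172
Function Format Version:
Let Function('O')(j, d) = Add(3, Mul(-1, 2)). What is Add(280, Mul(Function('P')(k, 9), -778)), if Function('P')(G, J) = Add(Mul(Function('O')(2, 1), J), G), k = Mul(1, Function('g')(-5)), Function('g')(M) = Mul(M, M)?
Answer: -26172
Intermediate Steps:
Function('g')(M) = Pow(M, 2)
Function('O')(j, d) = 1 (Function('O')(j, d) = Add(3, -2) = 1)
k = 25 (k = Mul(1, Pow(-5, 2)) = Mul(1, 25) = 25)
Function('P')(G, J) = Add(G, J) (Function('P')(G, J) = Add(Mul(1, J), G) = Add(J, G) = Add(G, J))
Add(280, Mul(Function('P')(k, 9), -778)) = Add(280, Mul(Add(25, 9), -778)) = Add(280, Mul(34, -778)) = Add(280, -26452) = -26172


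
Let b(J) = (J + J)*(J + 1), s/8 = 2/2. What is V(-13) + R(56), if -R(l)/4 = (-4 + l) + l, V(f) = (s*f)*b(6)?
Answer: -9168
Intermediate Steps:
s = 8 (s = 8*(2/2) = 8*(2*(½)) = 8*1 = 8)
b(J) = 2*J*(1 + J) (b(J) = (2*J)*(1 + J) = 2*J*(1 + J))
V(f) = 672*f (V(f) = (8*f)*(2*6*(1 + 6)) = (8*f)*(2*6*7) = (8*f)*84 = 672*f)
R(l) = 16 - 8*l (R(l) = -4*((-4 + l) + l) = -4*(-4 + 2*l) = 16 - 8*l)
V(-13) + R(56) = 672*(-13) + (16 - 8*56) = -8736 + (16 - 448) = -8736 - 432 = -9168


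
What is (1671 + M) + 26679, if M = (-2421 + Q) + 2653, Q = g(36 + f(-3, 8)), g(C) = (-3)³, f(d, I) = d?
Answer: 28555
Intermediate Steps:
g(C) = -27
Q = -27
M = 205 (M = (-2421 - 27) + 2653 = -2448 + 2653 = 205)
(1671 + M) + 26679 = (1671 + 205) + 26679 = 1876 + 26679 = 28555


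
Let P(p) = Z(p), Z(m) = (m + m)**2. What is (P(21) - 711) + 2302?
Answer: 3355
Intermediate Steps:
Z(m) = 4*m**2 (Z(m) = (2*m)**2 = 4*m**2)
P(p) = 4*p**2
(P(21) - 711) + 2302 = (4*21**2 - 711) + 2302 = (4*441 - 711) + 2302 = (1764 - 711) + 2302 = 1053 + 2302 = 3355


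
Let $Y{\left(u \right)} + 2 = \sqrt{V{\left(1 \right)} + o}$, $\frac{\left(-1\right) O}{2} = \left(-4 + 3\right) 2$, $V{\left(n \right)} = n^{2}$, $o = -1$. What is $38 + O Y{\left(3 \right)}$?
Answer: $30$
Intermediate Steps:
$O = 4$ ($O = - 2 \left(-4 + 3\right) 2 = - 2 \left(\left(-1\right) 2\right) = \left(-2\right) \left(-2\right) = 4$)
$Y{\left(u \right)} = -2$ ($Y{\left(u \right)} = -2 + \sqrt{1^{2} - 1} = -2 + \sqrt{1 - 1} = -2 + \sqrt{0} = -2 + 0 = -2$)
$38 + O Y{\left(3 \right)} = 38 + 4 \left(-2\right) = 38 - 8 = 30$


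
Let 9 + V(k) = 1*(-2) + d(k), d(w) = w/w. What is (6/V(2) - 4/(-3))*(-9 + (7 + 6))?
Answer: 44/15 ≈ 2.9333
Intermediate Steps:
d(w) = 1
V(k) = -10 (V(k) = -9 + (1*(-2) + 1) = -9 + (-2 + 1) = -9 - 1 = -10)
(6/V(2) - 4/(-3))*(-9 + (7 + 6)) = (6/(-10) - 4/(-3))*(-9 + (7 + 6)) = (6*(-⅒) - 4*(-⅓))*(-9 + 13) = (-⅗ + 4/3)*4 = (11/15)*4 = 44/15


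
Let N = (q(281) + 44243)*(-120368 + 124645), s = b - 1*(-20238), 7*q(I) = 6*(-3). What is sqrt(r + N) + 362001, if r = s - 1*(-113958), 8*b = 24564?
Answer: 362001 + sqrt(757414318)/2 ≈ 3.7576e+5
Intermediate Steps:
b = 6141/2 (b = (1/8)*24564 = 6141/2 ≈ 3070.5)
q(I) = -18/7 (q(I) = (6*(-3))/7 = (1/7)*(-18) = -18/7)
s = 46617/2 (s = 6141/2 - 1*(-20238) = 6141/2 + 20238 = 46617/2 ≈ 23309.)
N = 189216313 (N = (-18/7 + 44243)*(-120368 + 124645) = (309683/7)*4277 = 189216313)
r = 274533/2 (r = 46617/2 - 1*(-113958) = 46617/2 + 113958 = 274533/2 ≈ 1.3727e+5)
sqrt(r + N) + 362001 = sqrt(274533/2 + 189216313) + 362001 = sqrt(378707159/2) + 362001 = sqrt(757414318)/2 + 362001 = 362001 + sqrt(757414318)/2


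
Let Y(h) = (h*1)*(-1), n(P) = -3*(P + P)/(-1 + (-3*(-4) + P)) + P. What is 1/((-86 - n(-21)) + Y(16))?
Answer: -5/342 ≈ -0.014620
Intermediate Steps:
n(P) = P - 6*P/(11 + P) (n(P) = -3*2*P/(-1 + (12 + P)) + P = -3*2*P/(11 + P) + P = -6*P/(11 + P) + P = P - 6*P/(11 + P))
Y(h) = -h (Y(h) = h*(-1) = -h)
1/((-86 - n(-21)) + Y(16)) = 1/((-86 - (-21)*(5 - 21)/(11 - 21)) - 1*16) = 1/((-86 - (-21)*(-16)/(-10)) - 16) = 1/((-86 - (-21)*(-1)*(-16)/10) - 16) = 1/((-86 - 1*(-168/5)) - 16) = 1/((-86 + 168/5) - 16) = 1/(-262/5 - 16) = 1/(-342/5) = -5/342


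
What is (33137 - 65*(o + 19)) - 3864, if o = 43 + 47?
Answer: 22188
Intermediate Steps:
o = 90
(33137 - 65*(o + 19)) - 3864 = (33137 - 65*(90 + 19)) - 3864 = (33137 - 65*109) - 3864 = (33137 - 7085) - 3864 = 26052 - 3864 = 22188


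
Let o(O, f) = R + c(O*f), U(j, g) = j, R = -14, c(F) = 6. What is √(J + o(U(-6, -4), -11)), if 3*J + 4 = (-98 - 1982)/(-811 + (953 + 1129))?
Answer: 2*I*√3989669/1271 ≈ 3.1431*I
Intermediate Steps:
o(O, f) = -8 (o(O, f) = -14 + 6 = -8)
J = -2388/1271 (J = -4/3 + ((-98 - 1982)/(-811 + (953 + 1129)))/3 = -4/3 + (-2080/(-811 + 2082))/3 = -4/3 + (-2080/1271)/3 = -4/3 + (-2080*1/1271)/3 = -4/3 + (⅓)*(-2080/1271) = -4/3 - 2080/3813 = -2388/1271 ≈ -1.8788)
√(J + o(U(-6, -4), -11)) = √(-2388/1271 - 8) = √(-12556/1271) = 2*I*√3989669/1271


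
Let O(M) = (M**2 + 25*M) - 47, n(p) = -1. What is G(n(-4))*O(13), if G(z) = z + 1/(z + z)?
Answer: -1341/2 ≈ -670.50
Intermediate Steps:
O(M) = -47 + M**2 + 25*M
G(z) = z + 1/(2*z)
G(n(-4))*O(13) = (-1 + (1/2)/(-1))*(-47 + 13**2 + 25*13) = (-1 + (1/2)*(-1))*(-47 + 169 + 325) = (-1 - 1/2)*447 = -3/2*447 = -1341/2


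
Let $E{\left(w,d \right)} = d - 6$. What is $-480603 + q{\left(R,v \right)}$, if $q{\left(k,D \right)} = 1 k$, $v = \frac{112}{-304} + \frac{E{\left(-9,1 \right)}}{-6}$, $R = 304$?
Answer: $-480299$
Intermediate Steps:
$E{\left(w,d \right)} = -6 + d$ ($E{\left(w,d \right)} = d - 6 = -6 + d$)
$v = \frac{53}{114}$ ($v = \frac{112}{-304} + \frac{-6 + 1}{-6} = 112 \left(- \frac{1}{304}\right) - - \frac{5}{6} = - \frac{7}{19} + \frac{5}{6} = \frac{53}{114} \approx 0.46491$)
$q{\left(k,D \right)} = k$
$-480603 + q{\left(R,v \right)} = -480603 + 304 = -480299$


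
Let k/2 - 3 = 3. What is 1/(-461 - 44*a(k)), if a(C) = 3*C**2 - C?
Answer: -1/18941 ≈ -5.2796e-5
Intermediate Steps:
k = 12 (k = 6 + 2*3 = 6 + 6 = 12)
a(C) = -C + 3*C**2
1/(-461 - 44*a(k)) = 1/(-461 - 528*(-1 + 3*12)) = 1/(-461 - 528*(-1 + 36)) = 1/(-461 - 528*35) = 1/(-461 - 44*420) = 1/(-461 - 18480) = 1/(-18941) = -1/18941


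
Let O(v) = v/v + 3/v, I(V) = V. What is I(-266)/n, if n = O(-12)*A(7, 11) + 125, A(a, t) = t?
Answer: -1064/533 ≈ -1.9962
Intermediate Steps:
O(v) = 1 + 3/v
n = 533/4 (n = ((3 - 12)/(-12))*11 + 125 = -1/12*(-9)*11 + 125 = (¾)*11 + 125 = 33/4 + 125 = 533/4 ≈ 133.25)
I(-266)/n = -266/533/4 = -266*4/533 = -1064/533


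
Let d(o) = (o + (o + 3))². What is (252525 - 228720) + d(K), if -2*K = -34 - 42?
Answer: 30046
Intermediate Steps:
K = 38 (K = -(-34 - 42)/2 = -½*(-76) = 38)
d(o) = (3 + 2*o)² (d(o) = (o + (3 + o))² = (3 + 2*o)²)
(252525 - 228720) + d(K) = (252525 - 228720) + (3 + 2*38)² = 23805 + (3 + 76)² = 23805 + 79² = 23805 + 6241 = 30046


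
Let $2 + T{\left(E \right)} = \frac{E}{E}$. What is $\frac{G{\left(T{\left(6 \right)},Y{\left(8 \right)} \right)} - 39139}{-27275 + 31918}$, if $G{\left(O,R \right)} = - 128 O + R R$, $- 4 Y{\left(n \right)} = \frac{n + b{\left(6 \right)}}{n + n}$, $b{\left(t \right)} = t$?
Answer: $- \frac{39947215}{4754432} \approx -8.4021$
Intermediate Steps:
$T{\left(E \right)} = -1$ ($T{\left(E \right)} = -2 + \frac{E}{E} = -2 + 1 = -1$)
$Y{\left(n \right)} = - \frac{6 + n}{8 n}$ ($Y{\left(n \right)} = - \frac{\left(n + 6\right) \frac{1}{n + n}}{4} = - \frac{\left(6 + n\right) \frac{1}{2 n}}{4} = - \frac{\frac{1}{2} \frac{1}{n} \left(6 + n\right)}{4} = - \frac{6 + n}{8 n}$)
$G{\left(O,R \right)} = R^{2} - 128 O$ ($G{\left(O,R \right)} = - 128 O + R^{2} = R^{2} - 128 O$)
$\frac{G{\left(T{\left(6 \right)},Y{\left(8 \right)} \right)} - 39139}{-27275 + 31918} = \frac{\left(\left(\frac{-6 - 8}{8 \cdot 8}\right)^{2} - -128\right) - 39139}{-27275 + 31918} = \frac{\left(\left(\frac{1}{8} \cdot \frac{1}{8} \left(-6 - 8\right)\right)^{2} + 128\right) - 39139}{4643} = \left(\left(\left(\frac{1}{8} \cdot \frac{1}{8} \left(-14\right)\right)^{2} + 128\right) - 39139\right) \frac{1}{4643} = \left(\left(\left(- \frac{7}{32}\right)^{2} + 128\right) - 39139\right) \frac{1}{4643} = \left(\left(\frac{49}{1024} + 128\right) - 39139\right) \frac{1}{4643} = \left(\frac{131121}{1024} - 39139\right) \frac{1}{4643} = \left(- \frac{39947215}{1024}\right) \frac{1}{4643} = - \frac{39947215}{4754432}$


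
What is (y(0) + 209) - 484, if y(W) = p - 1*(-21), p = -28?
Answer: -282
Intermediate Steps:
y(W) = -7 (y(W) = -28 - 1*(-21) = -28 + 21 = -7)
(y(0) + 209) - 484 = (-7 + 209) - 484 = 202 - 484 = -282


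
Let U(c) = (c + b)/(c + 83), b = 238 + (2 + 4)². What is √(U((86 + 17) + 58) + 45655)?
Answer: √679555555/122 ≈ 213.67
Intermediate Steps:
b = 274 (b = 238 + 6² = 238 + 36 = 274)
U(c) = (274 + c)/(83 + c) (U(c) = (c + 274)/(c + 83) = (274 + c)/(83 + c))
√(U((86 + 17) + 58) + 45655) = √((274 + ((86 + 17) + 58))/(83 + ((86 + 17) + 58)) + 45655) = √((274 + (103 + 58))/(83 + (103 + 58)) + 45655) = √((274 + 161)/(83 + 161) + 45655) = √(435/244 + 45655) = √(11140255/244) = √679555555/122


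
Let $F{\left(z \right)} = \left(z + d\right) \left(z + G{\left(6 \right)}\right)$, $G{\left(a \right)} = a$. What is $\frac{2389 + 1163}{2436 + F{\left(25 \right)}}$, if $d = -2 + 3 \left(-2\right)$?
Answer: $\frac{3552}{2963} \approx 1.1988$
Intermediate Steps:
$d = -8$ ($d = -2 - 6 = -8$)
$F{\left(z \right)} = \left(-8 + z\right) \left(6 + z\right)$ ($F{\left(z \right)} = \left(z - 8\right) \left(z + 6\right) = \left(-8 + z\right) \left(6 + z\right)$)
$\frac{2389 + 1163}{2436 + F{\left(25 \right)}} = \frac{2389 + 1163}{2436 - \left(98 - 625\right)} = \frac{3552}{2436 - -527} = \frac{3552}{2436 + 527} = \frac{3552}{2963}$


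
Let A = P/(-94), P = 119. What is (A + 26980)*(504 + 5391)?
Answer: 14949725895/94 ≈ 1.5904e+8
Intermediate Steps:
A = -119/94 (A = 119/(-94) = -1/94*119 = -119/94 ≈ -1.2660)
(A + 26980)*(504 + 5391) = (-119/94 + 26980)*(504 + 5391) = (2536001/94)*5895 = 14949725895/94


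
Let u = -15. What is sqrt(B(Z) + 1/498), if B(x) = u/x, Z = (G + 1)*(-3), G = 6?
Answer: sqrt(8704542)/3486 ≈ 0.84634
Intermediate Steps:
Z = -21 (Z = (6 + 1)*(-3) = 7*(-3) = -21)
B(x) = -15/x
sqrt(B(Z) + 1/498) = sqrt(-15/(-21) + 1/498) = sqrt(-15*(-1/21) + 1/498) = sqrt(5/7 + 1/498) = sqrt(2497/3486) = sqrt(8704542)/3486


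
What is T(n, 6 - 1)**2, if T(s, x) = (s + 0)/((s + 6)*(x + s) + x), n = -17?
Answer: 289/18769 ≈ 0.015398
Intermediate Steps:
T(s, x) = s/(x + (6 + s)*(s + x)) (T(s, x) = s/((6 + s)*(s + x) + x) = s/(x + (6 + s)*(s + x)))
T(n, 6 - 1)**2 = (-17/((-17)**2 + 6*(-17) + 7*(6 - 1) - 17*(6 - 1)))**2 = (-17/(289 - 102 + 7*5 - 17*5))**2 = (-17/(289 - 102 + 35 - 85))**2 = (-17/137)**2 = 289/18769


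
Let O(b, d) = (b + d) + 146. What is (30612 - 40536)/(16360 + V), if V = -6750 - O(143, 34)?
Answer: -9924/9287 ≈ -1.0686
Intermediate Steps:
O(b, d) = 146 + b + d
V = -7073 (V = -6750 - (146 + 143 + 34) = -6750 - 1*323 = -6750 - 323 = -7073)
(30612 - 40536)/(16360 + V) = (30612 - 40536)/(16360 - 7073) = -9924/9287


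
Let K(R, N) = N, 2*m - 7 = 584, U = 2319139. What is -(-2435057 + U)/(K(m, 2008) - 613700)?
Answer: -57959/305846 ≈ -0.18950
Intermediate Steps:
m = 591/2 (m = 7/2 + (½)*584 = 7/2 + 292 = 591/2 ≈ 295.50)
-(-2435057 + U)/(K(m, 2008) - 613700) = -(-2435057 + 2319139)/(2008 - 613700) = -(-115918)/(-611692) = -(-115918)*(-1)/611692 = -1*57959/305846 = -57959/305846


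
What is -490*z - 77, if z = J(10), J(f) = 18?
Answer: -8897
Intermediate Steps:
z = 18
-490*z - 77 = -490*18 - 77 = -8820 - 77 = -8897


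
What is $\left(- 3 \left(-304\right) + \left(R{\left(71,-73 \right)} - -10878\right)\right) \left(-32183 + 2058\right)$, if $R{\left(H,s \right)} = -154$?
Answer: $-350534500$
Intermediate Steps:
$\left(- 3 \left(-304\right) + \left(R{\left(71,-73 \right)} - -10878\right)\right) \left(-32183 + 2058\right) = \left(- 3 \left(-304\right) - -10724\right) \left(-32183 + 2058\right) = \left(\left(-1\right) \left(-912\right) + \left(-154 + 10878\right)\right) \left(-30125\right) = \left(912 + 10724\right) \left(-30125\right) = 11636 \left(-30125\right) = -350534500$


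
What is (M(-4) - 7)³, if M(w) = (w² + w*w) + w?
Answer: 9261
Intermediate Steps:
M(w) = w + 2*w² (M(w) = (w² + w²) + w = 2*w² + w = w + 2*w²)
(M(-4) - 7)³ = (-4*(1 + 2*(-4)) - 7)³ = (-4*(1 - 8) - 7)³ = (-4*(-7) - 7)³ = (28 - 7)³ = 21³ = 9261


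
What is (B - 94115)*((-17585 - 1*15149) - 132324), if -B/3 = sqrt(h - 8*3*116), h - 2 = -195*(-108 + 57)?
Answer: 15534433670 + 495174*sqrt(7163) ≈ 1.5576e+10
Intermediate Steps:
h = 9947 (h = 2 - 195*(-108 + 57) = 2 - 195*(-51) = 2 + 9945 = 9947)
B = -3*sqrt(7163) (B = -3*sqrt(9947 - 8*3*116) = -3*sqrt(9947 - 24*116) = -3*sqrt(9947 - 2784) = -3*sqrt(7163) ≈ -253.90)
(B - 94115)*((-17585 - 1*15149) - 132324) = (-3*sqrt(7163) - 94115)*((-17585 - 1*15149) - 132324) = (-94115 - 3*sqrt(7163))*((-17585 - 15149) - 132324) = (-94115 - 3*sqrt(7163))*(-32734 - 132324) = (-94115 - 3*sqrt(7163))*(-165058) = 15534433670 + 495174*sqrt(7163)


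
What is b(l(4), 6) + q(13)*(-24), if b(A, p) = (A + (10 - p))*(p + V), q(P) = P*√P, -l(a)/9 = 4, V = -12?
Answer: 192 - 312*√13 ≈ -932.93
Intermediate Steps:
l(a) = -36 (l(a) = -9*4 = -36)
q(P) = P^(3/2)
b(A, p) = (-12 + p)*(10 + A - p) (b(A, p) = (A + (10 - p))*(p - 12) = (10 + A - p)*(-12 + p) = (-12 + p)*(10 + A - p))
b(l(4), 6) + q(13)*(-24) = (-120 - 1*6² - 12*(-36) + 22*6 - 36*6) + 13^(3/2)*(-24) = (-120 - 1*36 + 432 + 132 - 216) + (13*√13)*(-24) = (-120 - 36 + 432 + 132 - 216) - 312*√13 = 192 - 312*√13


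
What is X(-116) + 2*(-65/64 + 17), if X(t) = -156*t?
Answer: 580095/32 ≈ 18128.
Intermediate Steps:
X(-116) + 2*(-65/64 + 17) = -156*(-116) + 2*(-65/64 + 17) = 18096 + 2*(-65*1/64 + 17) = 18096 + 2*(-65/64 + 17) = 18096 + 2*(1023/64) = 18096 + 1023/32 = 580095/32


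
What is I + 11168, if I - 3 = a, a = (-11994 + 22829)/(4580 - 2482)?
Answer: 23447593/2098 ≈ 11176.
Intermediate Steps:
a = 10835/2098 ≈ 5.1644
I = 17129/2098 (I = 3 + 10835/2098 = 17129/2098 ≈ 8.1644)
I + 11168 = 17129/2098 + 11168 = 23447593/2098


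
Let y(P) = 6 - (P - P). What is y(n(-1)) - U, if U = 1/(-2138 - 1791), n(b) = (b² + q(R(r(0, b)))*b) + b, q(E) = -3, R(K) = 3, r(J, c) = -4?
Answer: 23575/3929 ≈ 6.0003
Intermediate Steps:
n(b) = b² - 2*b (n(b) = (b² - 3*b) + b = b² - 2*b)
U = -1/3929 (U = 1/(-3929) = -1/3929 ≈ -0.00025452)
y(P) = 6 (y(P) = 6 - 1*0 = 6 + 0 = 6)
y(n(-1)) - U = 6 - 1*(-1/3929) = 6 + 1/3929 = 23575/3929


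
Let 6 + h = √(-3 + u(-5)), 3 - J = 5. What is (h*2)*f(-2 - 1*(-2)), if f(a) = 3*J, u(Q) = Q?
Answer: 72 - 24*I*√2 ≈ 72.0 - 33.941*I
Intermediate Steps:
J = -2 (J = 3 - 1*5 = 3 - 5 = -2)
f(a) = -6 (f(a) = 3*(-2) = -6)
h = -6 + 2*I*√2 (h = -6 + √(-3 - 5) = -6 + √(-8) = -6 + 2*I*√2 ≈ -6.0 + 2.8284*I)
(h*2)*f(-2 - 1*(-2)) = ((-6 + 2*I*√2)*2)*(-6) = (-12 + 4*I*√2)*(-6) = 72 - 24*I*√2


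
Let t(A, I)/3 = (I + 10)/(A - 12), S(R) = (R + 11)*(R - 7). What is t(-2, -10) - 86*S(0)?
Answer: 6622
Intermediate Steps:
S(R) = (-7 + R)*(11 + R) (S(R) = (11 + R)*(-7 + R) = (-7 + R)*(11 + R))
t(A, I) = 3*(10 + I)/(-12 + A) (t(A, I) = 3*((I + 10)/(A - 12)) = 3*((10 + I)/(-12 + A)) = 3*(10 + I)/(-12 + A))
t(-2, -10) - 86*S(0) = 3*(10 - 10)/(-12 - 2) - 86*(-77 + 0² + 4*0) = 3*0/(-14) - 86*(-77 + 0 + 0) = 3*(-1/14)*0 - 86*(-77) = 0 + 6622 = 6622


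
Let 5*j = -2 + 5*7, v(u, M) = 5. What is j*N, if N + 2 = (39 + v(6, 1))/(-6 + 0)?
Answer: -308/5 ≈ -61.600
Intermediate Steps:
N = -28/3 (N = -2 + (39 + 5)/(-6 + 0) = -2 + 44/(-6) = -2 + 44*(-⅙) = -2 - 22/3 = -28/3 ≈ -9.3333)
j = 33/5 (j = (-2 + 5*7)/5 = (-2 + 35)/5 = (⅕)*33 = 33/5 ≈ 6.6000)
j*N = (33/5)*(-28/3) = -308/5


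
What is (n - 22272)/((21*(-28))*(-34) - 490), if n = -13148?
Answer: -2530/1393 ≈ -1.8162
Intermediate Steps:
(n - 22272)/((21*(-28))*(-34) - 490) = (-13148 - 22272)/((21*(-28))*(-34) - 490) = -35420/(-588*(-34) - 490) = -35420/(19992 - 490) = -35420/19502 = -35420*1/19502 = -2530/1393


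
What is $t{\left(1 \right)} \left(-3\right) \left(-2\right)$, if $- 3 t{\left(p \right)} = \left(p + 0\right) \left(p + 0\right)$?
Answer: $-2$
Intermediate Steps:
$t{\left(p \right)} = - \frac{p^{2}}{3}$ ($t{\left(p \right)} = - \frac{\left(p + 0\right) \left(p + 0\right)}{3} = - \frac{p p}{3} = - \frac{p^{2}}{3}$)
$t{\left(1 \right)} \left(-3\right) \left(-2\right) = - \frac{1^{2}}{3} \left(-3\right) \left(-2\right) = \left(- \frac{1}{3}\right) 1 \left(-3\right) \left(-2\right) = \left(- \frac{1}{3}\right) \left(-3\right) \left(-2\right) = 1 \left(-2\right) = -2$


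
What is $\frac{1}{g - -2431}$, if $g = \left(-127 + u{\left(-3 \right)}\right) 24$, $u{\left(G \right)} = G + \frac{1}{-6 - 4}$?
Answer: $- \frac{5}{3457} \approx -0.0014463$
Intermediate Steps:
$u{\left(G \right)} = - \frac{1}{10} + G$ ($u{\left(G \right)} = G + \frac{1}{-10} = G - \frac{1}{10} = - \frac{1}{10} + G$)
$g = - \frac{15612}{5}$ ($g = \left(-127 - \frac{31}{10}\right) 24 = \left(- \frac{1301}{10}\right) 24 = - \frac{15612}{5} \approx -3122.4$)
$\frac{1}{g - -2431} = \frac{1}{- \frac{15612}{5} - -2431} = \frac{1}{- \frac{15612}{5} + 2431} = \frac{1}{- \frac{3457}{5}} = - \frac{5}{3457}$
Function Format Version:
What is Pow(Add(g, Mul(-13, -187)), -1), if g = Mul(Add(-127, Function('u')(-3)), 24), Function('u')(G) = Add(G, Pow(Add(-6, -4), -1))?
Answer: Rational(-5, 3457) ≈ -0.0014463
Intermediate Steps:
Function('u')(G) = Add(Rational(-1, 10), G) (Function('u')(G) = Add(G, Pow(-10, -1)) = Add(G, Rational(-1, 10)) = Add(Rational(-1, 10), G))
g = Rational(-15612, 5) (g = Mul(Add(-127, Add(Rational(-1, 10), -3)), 24) = Mul(Add(-127, Rational(-31, 10)), 24) = Mul(Rational(-1301, 10), 24) = Rational(-15612, 5) ≈ -3122.4)
Pow(Add(g, Mul(-13, -187)), -1) = Pow(Add(Rational(-15612, 5), Mul(-13, -187)), -1) = Pow(Add(Rational(-15612, 5), 2431), -1) = Pow(Rational(-3457, 5), -1) = Rational(-5, 3457)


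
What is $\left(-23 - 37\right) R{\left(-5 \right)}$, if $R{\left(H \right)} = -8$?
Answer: $480$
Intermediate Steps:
$\left(-23 - 37\right) R{\left(-5 \right)} = \left(-23 - 37\right) \left(-8\right) = \left(-60\right) \left(-8\right) = 480$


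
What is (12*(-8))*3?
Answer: -288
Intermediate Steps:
(12*(-8))*3 = -96*3 = -288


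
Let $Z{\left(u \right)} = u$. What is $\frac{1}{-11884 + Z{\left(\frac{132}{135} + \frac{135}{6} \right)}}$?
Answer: $- \frac{90}{1067447} \approx -8.4313 \cdot 10^{-5}$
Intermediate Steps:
$\frac{1}{-11884 + Z{\left(\frac{132}{135} + \frac{135}{6} \right)}} = \frac{1}{-11884 + \left(\frac{132}{135} + \frac{135}{6}\right)} = \frac{1}{-11884 + \left(132 \cdot \frac{1}{135} + 135 \cdot \frac{1}{6}\right)} = \frac{1}{-11884 + \left(\frac{44}{45} + \frac{45}{2}\right)} = \frac{1}{-11884 + \frac{2113}{90}} = \frac{1}{- \frac{1067447}{90}} = - \frac{90}{1067447}$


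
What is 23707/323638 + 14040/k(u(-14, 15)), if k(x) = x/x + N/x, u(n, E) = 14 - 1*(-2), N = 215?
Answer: 3462262697/3560018 ≈ 972.54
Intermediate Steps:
u(n, E) = 16 (u(n, E) = 14 + 2 = 16)
k(x) = 1 + 215/x (k(x) = x/x + 215/x = 1 + 215/x)
23707/323638 + 14040/k(u(-14, 15)) = 23707/323638 + 14040/(((215 + 16)/16)) = 23707*(1/323638) + 14040/(((1/16)*231)) = 23707/323638 + 14040/(231/16) = 23707/323638 + 14040*(16/231) = 23707/323638 + 74880/77 = 3462262697/3560018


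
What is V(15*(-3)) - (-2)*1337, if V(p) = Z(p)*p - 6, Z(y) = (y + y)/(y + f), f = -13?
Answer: 75347/29 ≈ 2598.2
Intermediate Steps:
Z(y) = 2*y/(-13 + y) (Z(y) = (y + y)/(y - 13) = (2*y)/(-13 + y) = 2*y/(-13 + y))
V(p) = -6 + 2*p**2/(-13 + p) (V(p) = (2*p/(-13 + p))*p - 6 = 2*p**2/(-13 + p) - 6 = -6 + 2*p**2/(-13 + p))
V(15*(-3)) - (-2)*1337 = 2*(39 + (15*(-3))**2 - 45*(-3))/(-13 + 15*(-3)) - (-2)*1337 = 2*(39 + (-45)**2 - 3*(-45))/(-13 - 45) - 1*(-2674) = 2*(39 + 2025 + 135)/(-58) + 2674 = 2*(-1/58)*2199 + 2674 = -2199/29 + 2674 = 75347/29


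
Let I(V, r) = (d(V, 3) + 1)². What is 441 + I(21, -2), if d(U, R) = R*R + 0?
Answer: 541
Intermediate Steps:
d(U, R) = R² (d(U, R) = R² + 0 = R²)
I(V, r) = 100 (I(V, r) = (3² + 1)² = (9 + 1)² = 10² = 100)
441 + I(21, -2) = 441 + 100 = 541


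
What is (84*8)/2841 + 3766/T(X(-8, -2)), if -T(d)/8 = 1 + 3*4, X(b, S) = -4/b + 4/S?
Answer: -1771553/49244 ≈ -35.975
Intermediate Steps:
T(d) = -104 (T(d) = -8*(1 + 3*4) = -8*(1 + 12) = -8*13 = -104)
(84*8)/2841 + 3766/T(X(-8, -2)) = (84*8)/2841 + 3766/(-104) = 672*(1/2841) + 3766*(-1/104) = 224/947 - 1883/52 = -1771553/49244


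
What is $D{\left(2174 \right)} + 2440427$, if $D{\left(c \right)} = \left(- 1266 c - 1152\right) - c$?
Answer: $-315183$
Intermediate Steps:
$D{\left(c \right)} = -1152 - 1267 c$ ($D{\left(c \right)} = \left(-1152 - 1266 c\right) - c = -1152 - 1267 c$)
$D{\left(2174 \right)} + 2440427 = \left(-1152 - 2754458\right) + 2440427 = -2755610 + 2440427 = -315183$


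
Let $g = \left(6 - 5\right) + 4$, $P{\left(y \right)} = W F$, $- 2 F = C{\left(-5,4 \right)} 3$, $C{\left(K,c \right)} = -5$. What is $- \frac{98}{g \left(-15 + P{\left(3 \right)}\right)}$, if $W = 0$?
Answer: $\frac{98}{75} \approx 1.3067$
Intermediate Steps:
$F = \frac{15}{2}$ ($F = - \frac{\left(-5\right) 3}{2} = \left(- \frac{1}{2}\right) \left(-15\right) = \frac{15}{2} \approx 7.5$)
$P{\left(y \right)} = 0$ ($P{\left(y \right)} = 0 \cdot \frac{15}{2} = 0$)
$g = 5$ ($g = 1 + 4 = 5$)
$- \frac{98}{g \left(-15 + P{\left(3 \right)}\right)} = - \frac{98}{5 \left(-15 + 0\right)} = - \frac{98}{5 \left(-15\right)} = - \frac{98}{-75} = \left(-98\right) \left(- \frac{1}{75}\right) = \frac{98}{75}$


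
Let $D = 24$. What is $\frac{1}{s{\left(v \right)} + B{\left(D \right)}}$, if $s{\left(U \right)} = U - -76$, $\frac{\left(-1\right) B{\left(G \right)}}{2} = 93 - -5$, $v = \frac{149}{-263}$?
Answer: $- \frac{263}{31709} \approx -0.0082942$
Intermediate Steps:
$v = - \frac{149}{263}$ ($v = 149 \left(- \frac{1}{263}\right) = - \frac{149}{263} \approx -0.56654$)
$B{\left(G \right)} = -196$ ($B{\left(G \right)} = - 2 \left(93 - -5\right) = - 2 \left(93 + 5\right) = \left(-2\right) 98 = -196$)
$s{\left(U \right)} = 76 + U$ ($s{\left(U \right)} = U + 76 = 76 + U$)
$\frac{1}{s{\left(v \right)} + B{\left(D \right)}} = \frac{1}{\left(76 - \frac{149}{263}\right) - 196} = \frac{1}{\frac{19839}{263} - 196} = \frac{1}{- \frac{31709}{263}} = - \frac{263}{31709}$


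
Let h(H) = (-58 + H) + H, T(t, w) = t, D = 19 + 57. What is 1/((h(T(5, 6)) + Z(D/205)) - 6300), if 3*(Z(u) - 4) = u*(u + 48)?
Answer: -126075/799066184 ≈ -0.00015778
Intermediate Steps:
D = 76
h(H) = -58 + 2*H
Z(u) = 4 + u*(48 + u)/3 (Z(u) = 4 + (u*(u + 48))/3 = 4 + (u*(48 + u))/3 = 4 + u*(48 + u)/3)
1/((h(T(5, 6)) + Z(D/205)) - 6300) = 1/(((-58 + 2*5) + (4 + 16*(76/205) + (76/205)²/3)) - 6300) = 1/(((-58 + 10) + (4 + 16*(76*(1/205)) + (76*(1/205))²/3)) - 6300) = 1/((-48 + (4 + 16*(76/205) + (76/205)²/3)) - 6300) = 1/((-48 + (4 + 1216/205 + (⅓)*(5776/42025))) - 6300) = 1/((-48 + (4 + 1216/205 + 5776/126075)) - 6300) = 1/((-48 + 1257916/126075) - 6300) = 1/(-4793684/126075 - 6300) = 1/(-799066184/126075) = -126075/799066184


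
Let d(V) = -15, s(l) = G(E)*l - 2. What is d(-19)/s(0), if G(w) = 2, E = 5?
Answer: 15/2 ≈ 7.5000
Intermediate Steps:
s(l) = -2 + 2*l (s(l) = 2*l - 2 = -2 + 2*l)
d(-19)/s(0) = -15/(-2 + 2*0) = -15/(-2 + 0) = -15/(-2) = -15*(-1/2) = 15/2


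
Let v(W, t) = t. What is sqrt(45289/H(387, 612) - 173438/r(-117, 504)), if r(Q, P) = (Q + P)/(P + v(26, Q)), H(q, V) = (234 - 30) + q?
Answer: 17*I*sqrt(209521911)/591 ≈ 416.37*I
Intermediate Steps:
H(q, V) = 204 + q
r(Q, P) = 1 (r(Q, P) = (Q + P)/(P + Q) = (P + Q)/(P + Q) = 1)
sqrt(45289/H(387, 612) - 173438/r(-117, 504)) = sqrt(45289/(204 + 387) - 173438/1) = sqrt(45289/591 - 173438*1) = sqrt(45289*(1/591) - 173438) = sqrt(45289/591 - 173438) = sqrt(-102456569/591) = 17*I*sqrt(209521911)/591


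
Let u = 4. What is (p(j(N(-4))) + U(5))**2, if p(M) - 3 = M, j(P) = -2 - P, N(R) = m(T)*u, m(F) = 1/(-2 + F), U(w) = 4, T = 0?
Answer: 49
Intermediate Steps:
N(R) = -2 (N(R) = 4/(-2 + 0) = 4/(-2) = -1/2*4 = -2)
p(M) = 3 + M
(p(j(N(-4))) + U(5))**2 = ((3 + (-2 - 1*(-2))) + 4)**2 = ((3 + (-2 + 2)) + 4)**2 = ((3 + 0) + 4)**2 = (3 + 4)**2 = 7**2 = 49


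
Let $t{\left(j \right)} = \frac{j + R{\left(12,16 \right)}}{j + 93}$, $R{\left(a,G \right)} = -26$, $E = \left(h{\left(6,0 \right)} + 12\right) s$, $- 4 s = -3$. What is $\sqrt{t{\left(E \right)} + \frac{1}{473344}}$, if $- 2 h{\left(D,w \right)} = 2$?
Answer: $\frac{i \sqrt{168035095}}{30960} \approx 0.4187 i$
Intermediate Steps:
$s = \frac{3}{4}$ ($s = \left(- \frac{1}{4}\right) \left(-3\right) = \frac{3}{4} \approx 0.75$)
$h{\left(D,w \right)} = -1$ ($h{\left(D,w \right)} = \left(- \frac{1}{2}\right) 2 = -1$)
$E = \frac{33}{4}$ ($E = \left(-1 + 12\right) \frac{3}{4} = 11 \cdot \frac{3}{4} = \frac{33}{4} \approx 8.25$)
$t{\left(j \right)} = \frac{-26 + j}{93 + j}$ ($t{\left(j \right)} = \frac{j - 26}{j + 93} = \frac{-26 + j}{93 + j}$)
$\sqrt{t{\left(E \right)} + \frac{1}{473344}} = \sqrt{\frac{-26 + \frac{33}{4}}{93 + \frac{33}{4}} + \frac{1}{473344}} = \sqrt{\frac{1}{\frac{405}{4}} \left(- \frac{71}{4}\right) + \frac{1}{473344}} = \sqrt{\frac{4}{405} \left(- \frac{71}{4}\right) + \frac{1}{473344}} = \sqrt{- \frac{71}{405} + \frac{1}{473344}} = \sqrt{- \frac{33607019}{191704320}} = \frac{i \sqrt{168035095}}{30960}$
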